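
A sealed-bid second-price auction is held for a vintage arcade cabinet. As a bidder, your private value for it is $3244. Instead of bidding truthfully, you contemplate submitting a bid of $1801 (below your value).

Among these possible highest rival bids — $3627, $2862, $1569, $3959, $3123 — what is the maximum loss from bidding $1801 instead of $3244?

$382

$3627: same outcome either way → loss $0.
$2862: truthful gives $382, deviation gives $0 → loss $382.
$1569: same outcome either way → loss $0.
$3959: same outcome either way → loss $0.
$3123: truthful gives $121, deviation gives $0 → loss $121.
Maximum loss: $382.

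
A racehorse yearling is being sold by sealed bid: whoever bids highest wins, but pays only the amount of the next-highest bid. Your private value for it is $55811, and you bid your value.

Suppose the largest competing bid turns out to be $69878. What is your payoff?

$0

Your bid $55811 is below the highest competing bid $69878, so you lose.
A losing bidder pays nothing and receives nothing: payoff = $0.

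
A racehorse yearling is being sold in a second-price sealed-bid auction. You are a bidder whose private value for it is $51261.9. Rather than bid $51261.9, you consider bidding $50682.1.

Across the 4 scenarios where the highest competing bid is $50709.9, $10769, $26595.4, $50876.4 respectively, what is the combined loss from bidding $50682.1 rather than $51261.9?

The deviation costs you only when the competing bid falls strictly between $50682.1 and $51261.9; elsewhere both bids give the same outcome.
$50709.9: truthful payoff $552, deviation payoff $0 → loss $552.
$10769: outcomes coincide → loss $0.
$26595.4: outcomes coincide → loss $0.
$50876.4: truthful payoff $385.5, deviation payoff $0 → loss $385.5.
Total loss = $552 + $385.5 = $937.5.

$937.5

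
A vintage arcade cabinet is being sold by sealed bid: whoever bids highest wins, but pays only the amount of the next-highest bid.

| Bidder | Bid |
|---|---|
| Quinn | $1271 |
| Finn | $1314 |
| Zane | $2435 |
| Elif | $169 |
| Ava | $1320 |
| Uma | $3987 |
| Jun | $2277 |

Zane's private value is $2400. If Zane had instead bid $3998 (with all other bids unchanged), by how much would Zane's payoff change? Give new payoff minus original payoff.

The highest bid among the other bidders is $3987; Zane's bid doesn't change that.
Original bid $2435: Zane is not highest (top rival bid is $3987); payoff $0.
Alternative bid $3998: Zane is highest, pays the top rival bid $3987; payoff $2400 − $3987 = −$1587.
Change in payoff = −$1587 − ($0) = −$1587.

−$1587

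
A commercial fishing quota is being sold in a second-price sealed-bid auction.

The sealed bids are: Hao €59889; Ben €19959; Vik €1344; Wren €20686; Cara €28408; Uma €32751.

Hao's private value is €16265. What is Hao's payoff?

Highest bid: Hao at €59889, so Hao wins.
Second-highest bid: Uma at €32751 — that is the price the winner pays.
Hao's payoff = value − price = €16265 − €32751 = −€16486.

−€16486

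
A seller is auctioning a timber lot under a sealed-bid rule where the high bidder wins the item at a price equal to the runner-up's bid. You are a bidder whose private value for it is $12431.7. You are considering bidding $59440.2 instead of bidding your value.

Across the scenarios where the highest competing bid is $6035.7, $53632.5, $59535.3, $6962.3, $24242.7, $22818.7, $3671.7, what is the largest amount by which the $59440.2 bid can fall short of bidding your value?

$6035.7: same outcome either way → loss $0.
$53632.5: truthful gives $0, deviation gives −$41200.8 → loss $41200.8.
$59535.3: same outcome either way → loss $0.
$6962.3: same outcome either way → loss $0.
$24242.7: truthful gives $0, deviation gives −$11811 → loss $11811.
$22818.7: truthful gives $0, deviation gives −$10387 → loss $10387.
$3671.7: same outcome either way → loss $0.
Maximum loss: $41200.8.

$41200.8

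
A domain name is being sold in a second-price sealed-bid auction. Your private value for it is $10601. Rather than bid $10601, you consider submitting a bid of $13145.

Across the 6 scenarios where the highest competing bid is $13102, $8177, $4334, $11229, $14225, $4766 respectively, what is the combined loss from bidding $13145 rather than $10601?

$3129

The deviation costs you only when the competing bid falls strictly between $10601 and $13145; elsewhere both bids give the same outcome.
$13102: truthful payoff $0, deviation payoff −$2501 → loss $2501.
$8177: outcomes coincide → loss $0.
$4334: outcomes coincide → loss $0.
$11229: truthful payoff $0, deviation payoff −$628 → loss $628.
$14225: outcomes coincide → loss $0.
$4766: outcomes coincide → loss $0.
Total loss = $2501 + $628 = $3129.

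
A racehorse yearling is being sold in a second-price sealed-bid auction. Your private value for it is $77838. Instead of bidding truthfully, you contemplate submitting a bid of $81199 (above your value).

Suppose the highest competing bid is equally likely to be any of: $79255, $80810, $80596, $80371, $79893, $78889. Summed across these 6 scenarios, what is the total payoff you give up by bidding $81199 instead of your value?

$12786

The deviation costs you only when the competing bid falls strictly between $77838 and $81199; elsewhere both bids give the same outcome.
$79255: truthful payoff $0, deviation payoff −$1417 → loss $1417.
$80810: truthful payoff $0, deviation payoff −$2972 → loss $2972.
$80596: truthful payoff $0, deviation payoff −$2758 → loss $2758.
$80371: truthful payoff $0, deviation payoff −$2533 → loss $2533.
$79893: truthful payoff $0, deviation payoff −$2055 → loss $2055.
$78889: truthful payoff $0, deviation payoff −$1051 → loss $1051.
Total loss = $1417 + $2972 + $2758 + $2533 + $2055 + $1051 = $12786.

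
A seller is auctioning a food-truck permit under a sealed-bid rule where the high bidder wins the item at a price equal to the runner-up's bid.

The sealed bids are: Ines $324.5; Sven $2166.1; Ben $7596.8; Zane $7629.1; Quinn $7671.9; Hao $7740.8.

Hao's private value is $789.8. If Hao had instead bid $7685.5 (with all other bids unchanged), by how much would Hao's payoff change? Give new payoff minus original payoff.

The highest bid among the other bidders is $7671.9; Hao's bid doesn't change that.
Original bid $7740.8: Hao is highest, pays the top rival bid $7671.9; payoff $789.8 − $7671.9 = −$6882.1.
Alternative bid $7685.5: Hao is highest, pays the top rival bid $7671.9; payoff $789.8 − $7671.9 = −$6882.1.
Change in payoff = −$6882.1 − (−$6882.1) = $0.

$0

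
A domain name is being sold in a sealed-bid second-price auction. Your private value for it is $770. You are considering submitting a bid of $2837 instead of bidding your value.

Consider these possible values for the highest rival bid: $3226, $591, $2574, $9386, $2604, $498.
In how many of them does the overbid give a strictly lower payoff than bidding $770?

The deviation hurts exactly when the highest competing bid lies strictly between $770 and $2837 — overbidding then wins at a price above your value.
$3226: above both → same outcome either way.
$591: below both → same outcome either way.
$2574: inside the interval → strictly worse (loss $1804).
$9386: above both → same outcome either way.
$2604: inside the interval → strictly worse (loss $1834).
$498: below both → same outcome either way.
Count: 2.

2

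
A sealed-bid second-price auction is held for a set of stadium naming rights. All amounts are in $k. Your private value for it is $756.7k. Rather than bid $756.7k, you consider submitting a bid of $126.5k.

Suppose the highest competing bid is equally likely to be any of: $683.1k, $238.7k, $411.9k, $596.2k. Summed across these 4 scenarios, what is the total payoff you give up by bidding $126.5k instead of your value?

$1096.9k

The deviation costs you only when the competing bid falls strictly between $126.5k and $756.7k; elsewhere both bids give the same outcome.
$683.1k: truthful payoff $73.6k, deviation payoff $0k → loss $73.6k.
$238.7k: truthful payoff $518k, deviation payoff $0k → loss $518k.
$411.9k: truthful payoff $344.8k, deviation payoff $0k → loss $344.8k.
$596.2k: truthful payoff $160.5k, deviation payoff $0k → loss $160.5k.
Total loss = $73.6k + $518k + $344.8k + $160.5k = $1096.9k.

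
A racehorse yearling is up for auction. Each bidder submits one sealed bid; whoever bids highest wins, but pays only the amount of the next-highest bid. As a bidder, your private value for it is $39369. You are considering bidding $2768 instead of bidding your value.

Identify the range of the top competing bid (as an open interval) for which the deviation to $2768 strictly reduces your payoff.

($2768, $39369)

If the competing bid is below $2768, both bids win at the same price — no difference.
If it is above $39369, both bids lose — no difference.
If it lies strictly between $2768 and $39369, bidding your value wins at a price below your value (positive payoff) while bidding $2768 loses (payoff 0).
So the deviation strictly hurts on the open interval ($2768, $39369).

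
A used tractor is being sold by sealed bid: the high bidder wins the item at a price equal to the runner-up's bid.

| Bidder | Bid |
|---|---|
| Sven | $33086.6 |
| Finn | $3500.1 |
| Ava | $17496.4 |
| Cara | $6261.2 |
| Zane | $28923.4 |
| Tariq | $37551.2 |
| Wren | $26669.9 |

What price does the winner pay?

Highest bid: Tariq at $37551.2, so Tariq wins.
Second-highest bid: Sven at $33086.6 — that is the price the winner pays.

$33086.6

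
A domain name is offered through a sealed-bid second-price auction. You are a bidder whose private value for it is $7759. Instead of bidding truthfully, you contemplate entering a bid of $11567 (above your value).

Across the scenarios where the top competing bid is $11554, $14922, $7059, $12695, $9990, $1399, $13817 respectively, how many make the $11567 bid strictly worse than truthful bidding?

The deviation hurts exactly when the highest competing bid lies strictly between $7759 and $11567 — overbidding then wins at a price above your value.
$11554: inside the interval → strictly worse (loss $3795).
$14922: above both → same outcome either way.
$7059: below both → same outcome either way.
$12695: above both → same outcome either way.
$9990: inside the interval → strictly worse (loss $2231).
$1399: below both → same outcome either way.
$13817: above both → same outcome either way.
Count: 2.

2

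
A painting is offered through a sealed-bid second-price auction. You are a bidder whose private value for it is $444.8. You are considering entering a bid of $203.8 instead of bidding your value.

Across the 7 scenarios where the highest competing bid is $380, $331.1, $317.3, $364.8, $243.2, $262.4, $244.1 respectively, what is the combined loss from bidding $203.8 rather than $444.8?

The deviation costs you only when the competing bid falls strictly between $203.8 and $444.8; elsewhere both bids give the same outcome.
$380: truthful payoff $64.8, deviation payoff $0 → loss $64.8.
$331.1: truthful payoff $113.7, deviation payoff $0 → loss $113.7.
$317.3: truthful payoff $127.5, deviation payoff $0 → loss $127.5.
$364.8: truthful payoff $80, deviation payoff $0 → loss $80.
$243.2: truthful payoff $201.6, deviation payoff $0 → loss $201.6.
$262.4: truthful payoff $182.4, deviation payoff $0 → loss $182.4.
$244.1: truthful payoff $200.7, deviation payoff $0 → loss $200.7.
Total loss = $64.8 + $113.7 + $127.5 + $80 + $201.6 + $182.4 + $200.7 = $970.7.
In a second-price auction your bid sets only whether you win, not what you pay, so bidding your true value is weakly dominant.

$970.7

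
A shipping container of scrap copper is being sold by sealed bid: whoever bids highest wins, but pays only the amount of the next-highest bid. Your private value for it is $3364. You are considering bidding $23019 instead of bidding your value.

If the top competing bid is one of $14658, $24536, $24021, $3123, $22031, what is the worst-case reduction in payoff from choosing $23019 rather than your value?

$14658: truthful gives $0, deviation gives −$11294 → loss $11294.
$24536: same outcome either way → loss $0.
$24021: same outcome either way → loss $0.
$3123: same outcome either way → loss $0.
$22031: truthful gives $0, deviation gives −$18667 → loss $18667.
Maximum loss: $18667.

$18667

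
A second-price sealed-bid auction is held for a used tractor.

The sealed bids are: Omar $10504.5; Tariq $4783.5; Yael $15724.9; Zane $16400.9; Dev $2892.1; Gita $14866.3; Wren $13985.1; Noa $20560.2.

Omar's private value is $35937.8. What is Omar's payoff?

$0

Highest bid: Noa at $20560.2, so Noa wins.
Second-highest bid: Zane at $16400.9 — that is the price the winner pays.
Omar did not win, so Omar pays nothing and receives nothing: payoff $0.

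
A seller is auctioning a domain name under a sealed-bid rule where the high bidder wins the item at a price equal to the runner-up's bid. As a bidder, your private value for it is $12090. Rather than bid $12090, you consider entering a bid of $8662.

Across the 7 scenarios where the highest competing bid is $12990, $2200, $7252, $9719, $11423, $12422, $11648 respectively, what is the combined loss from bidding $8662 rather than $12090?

$3480

The deviation costs you only when the competing bid falls strictly between $8662 and $12090; elsewhere both bids give the same outcome.
$12990: outcomes coincide → loss $0.
$2200: outcomes coincide → loss $0.
$7252: outcomes coincide → loss $0.
$9719: truthful payoff $2371, deviation payoff $0 → loss $2371.
$11423: truthful payoff $667, deviation payoff $0 → loss $667.
$12422: outcomes coincide → loss $0.
$11648: truthful payoff $442, deviation payoff $0 → loss $442.
Total loss = $2371 + $667 + $442 = $3480.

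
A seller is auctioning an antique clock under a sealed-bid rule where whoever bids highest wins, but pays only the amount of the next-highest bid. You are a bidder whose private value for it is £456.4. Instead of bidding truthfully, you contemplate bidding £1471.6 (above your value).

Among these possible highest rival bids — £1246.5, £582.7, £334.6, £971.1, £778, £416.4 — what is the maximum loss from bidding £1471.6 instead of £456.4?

£1246.5: truthful gives £0, deviation gives −£790.1 → loss £790.1.
£582.7: truthful gives £0, deviation gives −£126.3 → loss £126.3.
£334.6: same outcome either way → loss £0.
£971.1: truthful gives £0, deviation gives −£514.7 → loss £514.7.
£778: truthful gives £0, deviation gives −£321.6 → loss £321.6.
£416.4: same outcome either way → loss £0.
Maximum loss: £790.1.

£790.1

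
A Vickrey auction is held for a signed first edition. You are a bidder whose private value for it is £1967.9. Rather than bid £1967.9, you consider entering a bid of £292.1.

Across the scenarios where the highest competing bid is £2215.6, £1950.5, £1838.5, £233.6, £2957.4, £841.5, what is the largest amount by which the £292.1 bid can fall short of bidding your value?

£1126.4

£2215.6: same outcome either way → loss £0.
£1950.5: truthful gives £17.4, deviation gives £0 → loss £17.4.
£1838.5: truthful gives £129.4, deviation gives £0 → loss £129.4.
£233.6: same outcome either way → loss £0.
£2957.4: same outcome either way → loss £0.
£841.5: truthful gives £1126.4, deviation gives £0 → loss £1126.4.
Maximum loss: £1126.4.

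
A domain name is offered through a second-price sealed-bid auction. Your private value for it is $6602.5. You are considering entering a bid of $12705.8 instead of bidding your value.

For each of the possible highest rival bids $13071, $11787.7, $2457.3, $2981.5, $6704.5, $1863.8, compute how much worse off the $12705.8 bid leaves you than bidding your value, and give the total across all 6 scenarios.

The deviation costs you only when the competing bid falls strictly between $6602.5 and $12705.8; elsewhere both bids give the same outcome.
$13071: outcomes coincide → loss $0.
$11787.7: truthful payoff $0, deviation payoff −$5185.2 → loss $5185.2.
$2457.3: outcomes coincide → loss $0.
$2981.5: outcomes coincide → loss $0.
$6704.5: truthful payoff $0, deviation payoff −$102 → loss $102.
$1863.8: outcomes coincide → loss $0.
Total loss = $5185.2 + $102 = $5287.2.
In a second-price auction your bid sets only whether you win, not what you pay, so bidding your true value is weakly dominant.

$5287.2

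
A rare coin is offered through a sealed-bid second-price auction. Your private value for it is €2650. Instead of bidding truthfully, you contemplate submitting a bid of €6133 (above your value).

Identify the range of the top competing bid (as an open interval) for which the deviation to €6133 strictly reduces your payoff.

If the competing bid is below €2650, both bids win at the same price — no difference.
If it is above €6133, both bids lose — no difference.
If it lies strictly between €2650 and €6133, bidding your value loses (payoff 0) while bidding €6133 wins at a price above your value (payoff negative).
So the deviation strictly hurts on the open interval (€2650, €6133).

(€2650, €6133)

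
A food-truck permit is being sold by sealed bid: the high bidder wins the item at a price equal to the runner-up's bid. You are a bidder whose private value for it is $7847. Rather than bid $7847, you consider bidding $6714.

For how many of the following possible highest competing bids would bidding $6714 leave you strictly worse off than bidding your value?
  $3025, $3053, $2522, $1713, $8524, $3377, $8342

The deviation hurts exactly when the highest competing bid lies strictly between $6714 and $7847 — underbidding then forfeits a profitable win.
$3025: below both → same outcome either way.
$3053: below both → same outcome either way.
$2522: below both → same outcome either way.
$1713: below both → same outcome either way.
$8524: above both → same outcome either way.
$3377: below both → same outcome either way.
$8342: above both → same outcome either way.
Count: 0.

0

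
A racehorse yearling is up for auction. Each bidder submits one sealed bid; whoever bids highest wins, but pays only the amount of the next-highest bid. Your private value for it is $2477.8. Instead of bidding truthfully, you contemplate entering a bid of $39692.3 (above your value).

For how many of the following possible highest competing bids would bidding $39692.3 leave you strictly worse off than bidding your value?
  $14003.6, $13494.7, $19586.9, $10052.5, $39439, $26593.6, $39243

The deviation hurts exactly when the highest competing bid lies strictly between $2477.8 and $39692.3 — overbidding then wins at a price above your value.
$14003.6: inside the interval → strictly worse (loss $11525.8).
$13494.7: inside the interval → strictly worse (loss $11016.9).
$19586.9: inside the interval → strictly worse (loss $17109.1).
$10052.5: inside the interval → strictly worse (loss $7574.7).
$39439: inside the interval → strictly worse (loss $36961.2).
$26593.6: inside the interval → strictly worse (loss $24115.8).
$39243: inside the interval → strictly worse (loss $36765.2).
Count: 7.

7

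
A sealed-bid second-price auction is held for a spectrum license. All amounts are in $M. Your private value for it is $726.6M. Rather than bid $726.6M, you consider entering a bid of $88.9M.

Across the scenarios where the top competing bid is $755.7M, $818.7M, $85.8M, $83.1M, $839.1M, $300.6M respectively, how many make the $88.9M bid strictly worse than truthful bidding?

The deviation hurts exactly when the highest competing bid lies strictly between $88.9M and $726.6M — underbidding then forfeits a profitable win.
$755.7M: above both → same outcome either way.
$818.7M: above both → same outcome either way.
$85.8M: below both → same outcome either way.
$83.1M: below both → same outcome either way.
$839.1M: above both → same outcome either way.
$300.6M: inside the interval → strictly worse (loss $426M).
Count: 1.

1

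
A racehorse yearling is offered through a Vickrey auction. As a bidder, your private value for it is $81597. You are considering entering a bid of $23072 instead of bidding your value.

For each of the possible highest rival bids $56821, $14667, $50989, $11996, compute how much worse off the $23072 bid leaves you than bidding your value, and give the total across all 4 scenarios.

$55384

The deviation costs you only when the competing bid falls strictly between $23072 and $81597; elsewhere both bids give the same outcome.
$56821: truthful payoff $24776, deviation payoff $0 → loss $24776.
$14667: outcomes coincide → loss $0.
$50989: truthful payoff $30608, deviation payoff $0 → loss $30608.
$11996: outcomes coincide → loss $0.
Total loss = $24776 + $30608 = $55384.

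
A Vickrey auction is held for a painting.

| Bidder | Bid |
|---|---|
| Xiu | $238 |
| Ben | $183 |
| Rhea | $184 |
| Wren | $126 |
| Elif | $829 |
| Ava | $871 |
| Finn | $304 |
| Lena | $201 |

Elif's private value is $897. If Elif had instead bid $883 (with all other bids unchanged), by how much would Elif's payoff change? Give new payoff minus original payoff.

The highest bid among the other bidders is $871; Elif's bid doesn't change that.
Original bid $829: Elif is not highest (top rival bid is $871); payoff $0.
Alternative bid $883: Elif is highest, pays the top rival bid $871; payoff $897 − $871 = $26.
Change in payoff = $26 − ($0) = $26.

$26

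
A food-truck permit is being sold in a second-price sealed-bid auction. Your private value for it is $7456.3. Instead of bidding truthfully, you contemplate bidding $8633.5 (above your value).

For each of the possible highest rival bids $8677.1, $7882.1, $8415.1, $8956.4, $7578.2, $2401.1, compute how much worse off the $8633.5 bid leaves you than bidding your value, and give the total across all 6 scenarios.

The deviation costs you only when the competing bid falls strictly between $7456.3 and $8633.5; elsewhere both bids give the same outcome.
$8677.1: outcomes coincide → loss $0.
$7882.1: truthful payoff $0, deviation payoff −$425.8 → loss $425.8.
$8415.1: truthful payoff $0, deviation payoff −$958.8 → loss $958.8.
$8956.4: outcomes coincide → loss $0.
$7578.2: truthful payoff $0, deviation payoff −$121.9 → loss $121.9.
$2401.1: outcomes coincide → loss $0.
Total loss = $425.8 + $958.8 + $121.9 = $1506.5.

$1506.5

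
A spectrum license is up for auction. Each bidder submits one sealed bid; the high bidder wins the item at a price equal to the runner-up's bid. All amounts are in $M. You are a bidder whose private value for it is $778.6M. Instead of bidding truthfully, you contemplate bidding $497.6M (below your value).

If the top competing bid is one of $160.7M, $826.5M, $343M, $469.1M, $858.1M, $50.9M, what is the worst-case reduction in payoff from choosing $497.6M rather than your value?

$160.7M: same outcome either way → loss $0M.
$826.5M: same outcome either way → loss $0M.
$343M: same outcome either way → loss $0M.
$469.1M: same outcome either way → loss $0M.
$858.1M: same outcome either way → loss $0M.
$50.9M: same outcome either way → loss $0M.
Maximum loss: $0M.

$0M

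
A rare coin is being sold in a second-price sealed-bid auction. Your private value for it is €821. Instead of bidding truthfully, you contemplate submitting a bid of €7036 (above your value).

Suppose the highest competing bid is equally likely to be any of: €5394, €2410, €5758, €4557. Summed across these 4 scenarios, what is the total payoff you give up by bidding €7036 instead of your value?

The deviation costs you only when the competing bid falls strictly between €821 and €7036; elsewhere both bids give the same outcome.
€5394: truthful payoff €0, deviation payoff −€4573 → loss €4573.
€2410: truthful payoff €0, deviation payoff −€1589 → loss €1589.
€5758: truthful payoff €0, deviation payoff −€4937 → loss €4937.
€4557: truthful payoff €0, deviation payoff −€3736 → loss €3736.
Total loss = €4573 + €1589 + €4937 + €3736 = €14835.

€14835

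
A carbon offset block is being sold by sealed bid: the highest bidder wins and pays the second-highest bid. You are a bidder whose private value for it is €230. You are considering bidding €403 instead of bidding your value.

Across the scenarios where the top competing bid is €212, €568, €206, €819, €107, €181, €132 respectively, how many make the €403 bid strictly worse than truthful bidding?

0

The deviation hurts exactly when the highest competing bid lies strictly between €230 and €403 — overbidding then wins at a price above your value.
€212: below both → same outcome either way.
€568: above both → same outcome either way.
€206: below both → same outcome either way.
€819: above both → same outcome either way.
€107: below both → same outcome either way.
€181: below both → same outcome either way.
€132: below both → same outcome either way.
Count: 0.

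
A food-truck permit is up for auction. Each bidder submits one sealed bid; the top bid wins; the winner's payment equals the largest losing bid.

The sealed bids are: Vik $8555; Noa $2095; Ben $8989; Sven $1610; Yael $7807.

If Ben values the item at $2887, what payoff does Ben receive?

Highest bid: Ben at $8989, so Ben wins.
Second-highest bid: Vik at $8555 — that is the price the winner pays.
Ben's payoff = value − price = $2887 − $8555 = −$5668.

−$5668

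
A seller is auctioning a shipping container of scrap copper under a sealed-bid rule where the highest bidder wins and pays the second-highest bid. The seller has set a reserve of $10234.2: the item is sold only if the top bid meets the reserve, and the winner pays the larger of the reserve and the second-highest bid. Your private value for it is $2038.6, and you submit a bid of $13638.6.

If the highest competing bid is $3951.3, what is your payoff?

Your bid $13638.6 is the highest and exceeds the reserve.
Price = max(second-highest bid, reserve) = max($3951.3, $10234.2) = $10234.2.
Payoff = $2038.6 − $10234.2 = −$8195.6.

−$8195.6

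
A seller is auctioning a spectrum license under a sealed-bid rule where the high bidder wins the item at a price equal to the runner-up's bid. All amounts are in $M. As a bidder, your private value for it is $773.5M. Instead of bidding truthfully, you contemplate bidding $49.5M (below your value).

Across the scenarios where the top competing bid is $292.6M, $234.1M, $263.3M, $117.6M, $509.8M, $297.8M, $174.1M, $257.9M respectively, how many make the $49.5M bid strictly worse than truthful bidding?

The deviation hurts exactly when the highest competing bid lies strictly between $49.5M and $773.5M — underbidding then forfeits a profitable win.
$292.6M: inside the interval → strictly worse (loss $480.9M).
$234.1M: inside the interval → strictly worse (loss $539.4M).
$263.3M: inside the interval → strictly worse (loss $510.2M).
$117.6M: inside the interval → strictly worse (loss $655.9M).
$509.8M: inside the interval → strictly worse (loss $263.7M).
$297.8M: inside the interval → strictly worse (loss $475.7M).
$174.1M: inside the interval → strictly worse (loss $599.4M).
$257.9M: inside the interval → strictly worse (loss $515.6M).
Count: 8.

8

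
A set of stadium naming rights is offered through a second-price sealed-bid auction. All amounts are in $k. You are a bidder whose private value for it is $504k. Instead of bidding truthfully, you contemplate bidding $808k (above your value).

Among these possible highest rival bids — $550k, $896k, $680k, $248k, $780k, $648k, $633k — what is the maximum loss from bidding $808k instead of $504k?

$276k

$550k: truthful gives $0k, deviation gives −$46k → loss $46k.
$896k: same outcome either way → loss $0k.
$680k: truthful gives $0k, deviation gives −$176k → loss $176k.
$248k: same outcome either way → loss $0k.
$780k: truthful gives $0k, deviation gives −$276k → loss $276k.
$648k: truthful gives $0k, deviation gives −$144k → loss $144k.
$633k: truthful gives $0k, deviation gives −$129k → loss $129k.
Maximum loss: $276k.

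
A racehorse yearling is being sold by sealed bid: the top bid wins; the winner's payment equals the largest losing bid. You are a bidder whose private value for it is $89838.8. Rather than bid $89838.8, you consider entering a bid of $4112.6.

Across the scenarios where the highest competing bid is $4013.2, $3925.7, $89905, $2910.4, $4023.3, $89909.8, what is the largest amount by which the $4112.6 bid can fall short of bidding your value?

$0

$4013.2: same outcome either way → loss $0.
$3925.7: same outcome either way → loss $0.
$89905: same outcome either way → loss $0.
$2910.4: same outcome either way → loss $0.
$4023.3: same outcome either way → loss $0.
$89909.8: same outcome either way → loss $0.
Maximum loss: $0.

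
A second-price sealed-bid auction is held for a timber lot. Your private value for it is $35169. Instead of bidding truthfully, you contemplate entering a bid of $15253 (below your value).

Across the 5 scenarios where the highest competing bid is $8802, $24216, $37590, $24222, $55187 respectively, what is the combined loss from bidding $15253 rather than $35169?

$21900

The deviation costs you only when the competing bid falls strictly between $15253 and $35169; elsewhere both bids give the same outcome.
$8802: outcomes coincide → loss $0.
$24216: truthful payoff $10953, deviation payoff $0 → loss $10953.
$37590: outcomes coincide → loss $0.
$24222: truthful payoff $10947, deviation payoff $0 → loss $10947.
$55187: outcomes coincide → loss $0.
Total loss = $10953 + $10947 = $21900.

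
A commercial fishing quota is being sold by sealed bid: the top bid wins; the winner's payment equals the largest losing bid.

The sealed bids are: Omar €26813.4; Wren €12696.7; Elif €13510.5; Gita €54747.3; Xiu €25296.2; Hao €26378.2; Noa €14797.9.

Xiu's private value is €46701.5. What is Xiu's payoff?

€0

Highest bid: Gita at €54747.3, so Gita wins.
Second-highest bid: Omar at €26813.4 — that is the price the winner pays.
Xiu did not win, so Xiu pays nothing and receives nothing: payoff €0.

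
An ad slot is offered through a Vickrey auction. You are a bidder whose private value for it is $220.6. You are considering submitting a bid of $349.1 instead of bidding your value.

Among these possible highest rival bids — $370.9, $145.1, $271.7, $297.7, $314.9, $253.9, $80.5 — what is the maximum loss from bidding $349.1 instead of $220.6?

$370.9: same outcome either way → loss $0.
$145.1: same outcome either way → loss $0.
$271.7: truthful gives $0, deviation gives −$51.1 → loss $51.1.
$297.7: truthful gives $0, deviation gives −$77.1 → loss $77.1.
$314.9: truthful gives $0, deviation gives −$94.3 → loss $94.3.
$253.9: truthful gives $0, deviation gives −$33.3 → loss $33.3.
$80.5: same outcome either way → loss $0.
Maximum loss: $94.3.

$94.3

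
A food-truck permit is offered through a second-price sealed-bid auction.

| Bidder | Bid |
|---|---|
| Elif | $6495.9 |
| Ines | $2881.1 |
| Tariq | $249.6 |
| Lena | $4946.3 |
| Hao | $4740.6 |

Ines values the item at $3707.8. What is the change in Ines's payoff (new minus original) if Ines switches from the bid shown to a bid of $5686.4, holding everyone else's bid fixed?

$0

The highest bid among the other bidders is $6495.9; Ines's bid doesn't change that.
Original bid $2881.1: Ines is not highest (top rival bid is $6495.9); payoff $0.
Alternative bid $5686.4: Ines is not highest (top rival bid is $6495.9); payoff $0.
Change in payoff = $0 − ($0) = $0.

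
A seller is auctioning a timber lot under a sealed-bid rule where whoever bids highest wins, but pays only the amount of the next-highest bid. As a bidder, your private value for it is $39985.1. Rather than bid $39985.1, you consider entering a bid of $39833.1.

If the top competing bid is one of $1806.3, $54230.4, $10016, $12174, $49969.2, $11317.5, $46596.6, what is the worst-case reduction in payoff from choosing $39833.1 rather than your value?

$0

$1806.3: same outcome either way → loss $0.
$54230.4: same outcome either way → loss $0.
$10016: same outcome either way → loss $0.
$12174: same outcome either way → loss $0.
$49969.2: same outcome either way → loss $0.
$11317.5: same outcome either way → loss $0.
$46596.6: same outcome either way → loss $0.
Maximum loss: $0.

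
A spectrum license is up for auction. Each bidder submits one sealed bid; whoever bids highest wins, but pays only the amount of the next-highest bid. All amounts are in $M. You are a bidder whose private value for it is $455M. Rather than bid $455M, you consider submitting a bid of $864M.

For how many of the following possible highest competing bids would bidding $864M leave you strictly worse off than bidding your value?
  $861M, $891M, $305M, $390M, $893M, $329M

1

The deviation hurts exactly when the highest competing bid lies strictly between $455M and $864M — overbidding then wins at a price above your value.
$861M: inside the interval → strictly worse (loss $406M).
$891M: above both → same outcome either way.
$305M: below both → same outcome either way.
$390M: below both → same outcome either way.
$893M: above both → same outcome either way.
$329M: below both → same outcome either way.
Count: 1.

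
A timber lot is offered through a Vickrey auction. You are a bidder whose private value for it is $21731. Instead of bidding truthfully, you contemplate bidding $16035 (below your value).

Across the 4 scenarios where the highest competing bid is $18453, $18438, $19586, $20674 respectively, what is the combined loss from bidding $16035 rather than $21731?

$9773

The deviation costs you only when the competing bid falls strictly between $16035 and $21731; elsewhere both bids give the same outcome.
$18453: truthful payoff $3278, deviation payoff $0 → loss $3278.
$18438: truthful payoff $3293, deviation payoff $0 → loss $3293.
$19586: truthful payoff $2145, deviation payoff $0 → loss $2145.
$20674: truthful payoff $1057, deviation payoff $0 → loss $1057.
Total loss = $3278 + $3293 + $2145 + $1057 = $9773.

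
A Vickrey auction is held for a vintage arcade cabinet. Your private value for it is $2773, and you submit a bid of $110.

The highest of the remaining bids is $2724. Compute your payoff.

$0

Your bid $110 is below the highest competing bid $2724, so you lose.
A losing bidder pays nothing and receives nothing: payoff = $0.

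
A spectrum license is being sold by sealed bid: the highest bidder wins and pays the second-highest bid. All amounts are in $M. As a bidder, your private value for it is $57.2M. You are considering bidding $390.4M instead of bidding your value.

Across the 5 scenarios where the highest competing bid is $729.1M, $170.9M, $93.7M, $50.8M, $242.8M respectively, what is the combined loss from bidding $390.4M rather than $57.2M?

The deviation costs you only when the competing bid falls strictly between $57.2M and $390.4M; elsewhere both bids give the same outcome.
$729.1M: outcomes coincide → loss $0M.
$170.9M: truthful payoff $0M, deviation payoff −$113.7M → loss $113.7M.
$93.7M: truthful payoff $0M, deviation payoff −$36.5M → loss $36.5M.
$50.8M: outcomes coincide → loss $0M.
$242.8M: truthful payoff $0M, deviation payoff −$185.6M → loss $185.6M.
Total loss = $113.7M + $36.5M + $185.6M = $335.8M.

$335.8M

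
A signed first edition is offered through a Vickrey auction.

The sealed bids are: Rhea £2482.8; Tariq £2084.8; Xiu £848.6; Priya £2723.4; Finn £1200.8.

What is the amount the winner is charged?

£2482.8

Highest bid: Priya at £2723.4, so Priya wins.
Second-highest bid: Rhea at £2482.8 — that is the price the winner pays.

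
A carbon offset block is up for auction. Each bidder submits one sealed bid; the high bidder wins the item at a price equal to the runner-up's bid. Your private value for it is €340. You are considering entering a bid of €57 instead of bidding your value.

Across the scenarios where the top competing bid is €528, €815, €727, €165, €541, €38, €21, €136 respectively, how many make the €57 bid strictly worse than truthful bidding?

The deviation hurts exactly when the highest competing bid lies strictly between €57 and €340 — underbidding then forfeits a profitable win.
€528: above both → same outcome either way.
€815: above both → same outcome either way.
€727: above both → same outcome either way.
€165: inside the interval → strictly worse (loss €175).
€541: above both → same outcome either way.
€38: below both → same outcome either way.
€21: below both → same outcome either way.
€136: inside the interval → strictly worse (loss €204).
Count: 2.

2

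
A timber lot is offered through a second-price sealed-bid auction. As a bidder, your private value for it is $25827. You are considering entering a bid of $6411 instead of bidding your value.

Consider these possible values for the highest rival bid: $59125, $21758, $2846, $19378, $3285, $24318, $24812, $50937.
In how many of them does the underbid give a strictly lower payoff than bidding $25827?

The deviation hurts exactly when the highest competing bid lies strictly between $6411 and $25827 — underbidding then forfeits a profitable win.
$59125: above both → same outcome either way.
$21758: inside the interval → strictly worse (loss $4069).
$2846: below both → same outcome either way.
$19378: inside the interval → strictly worse (loss $6449).
$3285: below both → same outcome either way.
$24318: inside the interval → strictly worse (loss $1509).
$24812: inside the interval → strictly worse (loss $1015).
$50937: above both → same outcome either way.
Count: 4.

4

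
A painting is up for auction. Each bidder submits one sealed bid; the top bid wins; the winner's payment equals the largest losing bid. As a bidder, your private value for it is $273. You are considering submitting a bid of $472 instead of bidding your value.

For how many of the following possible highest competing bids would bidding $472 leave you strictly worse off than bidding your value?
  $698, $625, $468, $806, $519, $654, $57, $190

The deviation hurts exactly when the highest competing bid lies strictly between $273 and $472 — overbidding then wins at a price above your value.
$698: above both → same outcome either way.
$625: above both → same outcome either way.
$468: inside the interval → strictly worse (loss $195).
$806: above both → same outcome either way.
$519: above both → same outcome either way.
$654: above both → same outcome either way.
$57: below both → same outcome either way.
$190: below both → same outcome either way.
Count: 1.

1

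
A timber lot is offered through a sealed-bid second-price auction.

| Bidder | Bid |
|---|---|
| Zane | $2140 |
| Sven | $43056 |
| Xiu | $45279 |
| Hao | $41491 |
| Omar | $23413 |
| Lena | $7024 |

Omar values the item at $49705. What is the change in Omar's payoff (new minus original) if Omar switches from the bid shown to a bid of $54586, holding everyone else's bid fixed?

The highest bid among the other bidders is $45279; Omar's bid doesn't change that.
Original bid $23413: Omar is not highest (top rival bid is $45279); payoff $0.
Alternative bid $54586: Omar is highest, pays the top rival bid $45279; payoff $49705 − $45279 = $4426.
Change in payoff = $4426 − ($0) = $4426.

$4426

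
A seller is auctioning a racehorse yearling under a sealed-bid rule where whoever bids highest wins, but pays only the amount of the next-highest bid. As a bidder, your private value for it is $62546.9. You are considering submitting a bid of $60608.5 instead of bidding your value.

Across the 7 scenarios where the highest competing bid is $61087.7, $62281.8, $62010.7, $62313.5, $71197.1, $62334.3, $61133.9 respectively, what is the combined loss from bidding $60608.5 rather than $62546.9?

The deviation costs you only when the competing bid falls strictly between $60608.5 and $62546.9; elsewhere both bids give the same outcome.
$61087.7: truthful payoff $1459.2, deviation payoff $0 → loss $1459.2.
$62281.8: truthful payoff $265.1, deviation payoff $0 → loss $265.1.
$62010.7: truthful payoff $536.2, deviation payoff $0 → loss $536.2.
$62313.5: truthful payoff $233.4, deviation payoff $0 → loss $233.4.
$71197.1: outcomes coincide → loss $0.
$62334.3: truthful payoff $212.6, deviation payoff $0 → loss $212.6.
$61133.9: truthful payoff $1413, deviation payoff $0 → loss $1413.
Total loss = $1459.2 + $265.1 + $536.2 + $233.4 + $212.6 + $1413 = $4119.5.

$4119.5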